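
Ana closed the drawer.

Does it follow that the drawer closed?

'Ana closed the drawer' is the causative; it entails the inchoative 'the drawer closed'.

yes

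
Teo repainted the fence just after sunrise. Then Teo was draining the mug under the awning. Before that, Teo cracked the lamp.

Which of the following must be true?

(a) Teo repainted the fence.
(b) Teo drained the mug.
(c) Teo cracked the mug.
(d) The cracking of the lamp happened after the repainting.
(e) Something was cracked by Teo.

(a) Entailed — dropping 'just after sunrise' leaves a sub-description the original still satisfies.
(b) Not entailed — 'was draining' is progressive on an accomplishment; it does not entail the completed 'drained'.
(c) Not entailed — Teo cracked the lamp, not the mug; the mug belongs to the draining event.
(d) Not entailed — the narrative doesn't order the repainting relative to the cracking.
(e) Entailed — every conjunct here is already in the original cracking event.

(a), (e)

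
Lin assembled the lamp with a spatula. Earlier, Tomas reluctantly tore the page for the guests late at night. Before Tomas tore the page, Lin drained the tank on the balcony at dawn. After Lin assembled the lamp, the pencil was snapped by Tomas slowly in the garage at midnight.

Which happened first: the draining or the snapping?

The connectives place the draining before the snapping.

the draining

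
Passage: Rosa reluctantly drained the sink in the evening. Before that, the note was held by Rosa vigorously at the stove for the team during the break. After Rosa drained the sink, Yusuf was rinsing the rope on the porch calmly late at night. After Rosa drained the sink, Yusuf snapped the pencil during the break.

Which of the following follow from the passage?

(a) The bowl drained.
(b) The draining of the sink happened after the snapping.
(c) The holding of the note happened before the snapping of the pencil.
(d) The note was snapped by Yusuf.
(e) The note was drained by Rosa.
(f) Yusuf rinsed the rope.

(c), (f)

(a) Not entailed — the sink is what drained, not the bowl.
(b) Not entailed — the narrative places the draining before the snapping, not after.
(c) Entailed — the narrative places the holding before the snapping.
(d) Not entailed — Yusuf snapped the pencil, not the note; the note belongs to the holding event.
(e) Not entailed — Rosa drained the sink, not the note; the note belongs to the holding event.
(f) Entailed — 'rinse' is an activity; 'was rinsing' entails that some rinsing happened, so 'rinsed' holds.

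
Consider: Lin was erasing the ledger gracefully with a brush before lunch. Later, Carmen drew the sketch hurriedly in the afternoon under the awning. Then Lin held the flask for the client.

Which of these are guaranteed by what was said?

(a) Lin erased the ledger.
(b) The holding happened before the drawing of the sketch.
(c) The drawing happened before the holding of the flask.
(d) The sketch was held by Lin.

(c)

(a) Not entailed — 'was erasing' is progressive on an accomplishment; it does not entail the completed 'erased'.
(b) Not entailed — the narrative places the drawing before the holding, not after.
(c) Entailed — the narrative places the drawing before the holding.
(d) Not entailed — Lin held the flask, not the sketch; the sketch belongs to the drawing event.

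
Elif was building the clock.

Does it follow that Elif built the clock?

no

'was building' is progressive; for an accomplishment like 'build the clock', it doesn't entail completion.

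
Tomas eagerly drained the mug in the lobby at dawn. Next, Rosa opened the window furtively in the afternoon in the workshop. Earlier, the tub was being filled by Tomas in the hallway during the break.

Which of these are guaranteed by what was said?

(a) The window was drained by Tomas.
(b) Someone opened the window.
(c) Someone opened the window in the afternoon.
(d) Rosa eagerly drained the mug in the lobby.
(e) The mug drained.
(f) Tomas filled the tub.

(b), (c), (e)

(a) Not entailed — Tomas drained the mug, not the window; the window belongs to the opening event.
(b) Entailed — every conjunct here is already in the original opening event.
(c) Entailed — dropping 'furtively', 'in the workshop' and generalizing the agent leaves a sub-description the original still satisfies.
(d) Not entailed — the passage has Tomas draining the mug, not Rosa.
(e) Entailed — 'Tomas drained the mug' is causative; it entails the inchoative 'the mug drained'.
(f) Not entailed — 'was filling' is progressive on an accomplishment; it does not entail the completed 'filled'.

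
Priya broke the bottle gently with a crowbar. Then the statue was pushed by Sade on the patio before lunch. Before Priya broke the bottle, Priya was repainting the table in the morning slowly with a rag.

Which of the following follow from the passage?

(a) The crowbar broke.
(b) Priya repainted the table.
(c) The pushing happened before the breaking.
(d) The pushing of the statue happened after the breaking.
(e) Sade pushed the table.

(d)

(a) Not entailed — the bottle is what broke, not the crowbar.
(b) Not entailed — 'was repainting' is progressive on an accomplishment; it does not entail the completed 'repainted'.
(c) Not entailed — the narrative places the breaking before the pushing, not after.
(d) Entailed — the narrative places the breaking before the pushing.
(e) Not entailed — Sade pushed the statue, not the table; the table belongs to the repainting event.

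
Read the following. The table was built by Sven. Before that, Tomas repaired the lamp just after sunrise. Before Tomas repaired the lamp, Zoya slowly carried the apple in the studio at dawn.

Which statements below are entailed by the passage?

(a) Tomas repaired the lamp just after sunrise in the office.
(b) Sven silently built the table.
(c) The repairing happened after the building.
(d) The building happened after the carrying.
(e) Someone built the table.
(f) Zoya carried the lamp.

(d), (e)

(a) Not entailed — 'in the office' adds information not in the original event.
(b) Not entailed — 'silently' adds information not in the original event.
(c) Not entailed — the narrative places the repairing before the building, not after.
(d) Entailed — the narrative places the carrying before the building.
(e) Entailed — generalizing the agent leaves a sub-description the original still satisfies.
(f) Not entailed — Zoya carried the apple, not the lamp; the lamp belongs to the repairing event.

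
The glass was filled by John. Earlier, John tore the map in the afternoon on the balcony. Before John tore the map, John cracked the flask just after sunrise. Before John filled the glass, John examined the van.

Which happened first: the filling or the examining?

The connectives place the examining before the filling.

the examining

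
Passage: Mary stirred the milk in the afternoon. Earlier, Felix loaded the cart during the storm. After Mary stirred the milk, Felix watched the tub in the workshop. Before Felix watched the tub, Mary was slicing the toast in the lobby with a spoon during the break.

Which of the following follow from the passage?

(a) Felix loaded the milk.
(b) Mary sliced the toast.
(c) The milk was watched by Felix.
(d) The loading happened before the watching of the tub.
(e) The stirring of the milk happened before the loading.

(a) Not entailed — Felix loaded the cart, not the milk; the milk belongs to the stirring event.
(b) Not entailed — 'was slicing' is progressive on an accomplishment; it does not entail the completed 'sliced'.
(c) Not entailed — Felix watched the tub, not the milk; the milk belongs to the stirring event.
(d) Entailed — the narrative places the loading before the watching.
(e) Not entailed — the narrative places the loading before the stirring, not after.

(d)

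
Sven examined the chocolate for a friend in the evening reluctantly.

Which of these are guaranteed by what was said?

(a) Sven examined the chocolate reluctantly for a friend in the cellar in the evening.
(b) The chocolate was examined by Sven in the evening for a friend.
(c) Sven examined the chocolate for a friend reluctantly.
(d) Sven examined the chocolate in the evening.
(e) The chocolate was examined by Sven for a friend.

(a) Not entailed — 'in the cellar' adds information not in the original event.
(b) Entailed — this follows by dropping conjuncts from the examining event's description.
(c) Entailed — this follows by dropping conjuncts from the examining event's description.
(d) Entailed — every conjunct here is already in the original examining event.
(e) Entailed — this follows by dropping conjuncts from the examining event's description.

(b), (c), (d), (e)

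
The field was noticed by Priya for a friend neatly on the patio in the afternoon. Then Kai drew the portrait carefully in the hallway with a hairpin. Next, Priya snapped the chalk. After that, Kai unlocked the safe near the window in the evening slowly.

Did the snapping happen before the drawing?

The narrative orders the drawing before the snapping.

no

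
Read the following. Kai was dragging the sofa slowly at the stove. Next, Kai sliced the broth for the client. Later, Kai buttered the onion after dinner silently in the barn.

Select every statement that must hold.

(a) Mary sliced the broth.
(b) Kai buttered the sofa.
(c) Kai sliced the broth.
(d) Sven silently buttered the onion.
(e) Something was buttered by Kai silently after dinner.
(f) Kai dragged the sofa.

(c), (e), (f)

(a) Not entailed — the passage has Kai slicing the broth, not Mary.
(b) Not entailed — Kai buttered the onion, not the sofa; the sofa belongs to the dragging event.
(c) Entailed — this follows by dropping conjuncts from the slicing event's description.
(d) Not entailed — the passage has Kai buttering the onion, not Sven.
(e) Entailed — every conjunct here is already in the original buttering event.
(f) Entailed — 'drag' is an activity; 'was dragging' entails that some dragging happened, so 'dragged' holds.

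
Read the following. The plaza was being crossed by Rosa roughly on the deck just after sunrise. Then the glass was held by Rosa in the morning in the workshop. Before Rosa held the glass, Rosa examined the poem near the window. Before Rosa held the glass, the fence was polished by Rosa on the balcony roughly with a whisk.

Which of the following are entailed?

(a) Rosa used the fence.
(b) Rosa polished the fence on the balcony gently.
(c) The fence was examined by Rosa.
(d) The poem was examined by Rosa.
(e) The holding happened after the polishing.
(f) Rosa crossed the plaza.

(d), (e)

(a) Not entailed — the fence is the patient, not an instrument — Rosa used a whisk.
(b) Not entailed — 'gently' adds a manner not in (and inconsistent with) the original.
(c) Not entailed — Rosa examined the poem, not the fence; the fence belongs to the polishing event.
(d) Entailed — dropping 'near the window' leaves a sub-description the original still satisfies.
(e) Entailed — the narrative places the polishing before the holding.
(f) Not entailed — 'was crossing' is progressive on an accomplishment; it does not entail the completed 'crossed'.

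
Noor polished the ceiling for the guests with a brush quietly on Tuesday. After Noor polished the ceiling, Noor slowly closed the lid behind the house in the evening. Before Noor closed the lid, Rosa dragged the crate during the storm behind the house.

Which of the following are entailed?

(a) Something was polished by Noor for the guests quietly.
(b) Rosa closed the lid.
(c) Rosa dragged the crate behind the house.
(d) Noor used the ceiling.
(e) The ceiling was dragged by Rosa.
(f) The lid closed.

(a), (c), (f)

(a) Entailed — every conjunct here is already in the original polishing event.
(b) Not entailed — the passage has Noor closing the lid, not Rosa.
(c) Entailed — dropping 'during the storm' leaves a sub-description the original still satisfies.
(d) Not entailed — the ceiling is the patient, not an instrument — Noor used a brush.
(e) Not entailed — Rosa dragged the crate, not the ceiling; the ceiling belongs to the polishing event.
(f) Entailed — 'Noor closed the lid' is causative; it entails the inchoative 'the lid closed'.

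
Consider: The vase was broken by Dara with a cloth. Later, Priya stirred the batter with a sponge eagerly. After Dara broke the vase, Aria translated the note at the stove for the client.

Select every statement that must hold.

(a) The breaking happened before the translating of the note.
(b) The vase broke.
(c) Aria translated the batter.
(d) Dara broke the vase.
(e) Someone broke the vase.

(a) Entailed — the narrative places the breaking before the translating.
(b) Entailed — 'Dara broke the vase' is causative; it entails the inchoative 'the vase broke'.
(c) Not entailed — Aria translated the note, not the batter; the batter belongs to the stirring event.
(d) Entailed — every conjunct here is already in the original breaking event.
(e) Entailed — every conjunct here is already in the original breaking event.

(a), (b), (d), (e)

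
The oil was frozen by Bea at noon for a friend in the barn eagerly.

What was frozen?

the oil

'the oil' marks the patient of the freezing event.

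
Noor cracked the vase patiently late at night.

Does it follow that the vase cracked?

'Noor cracked the vase' is the causative; it entails the inchoative 'the vase cracked'.

yes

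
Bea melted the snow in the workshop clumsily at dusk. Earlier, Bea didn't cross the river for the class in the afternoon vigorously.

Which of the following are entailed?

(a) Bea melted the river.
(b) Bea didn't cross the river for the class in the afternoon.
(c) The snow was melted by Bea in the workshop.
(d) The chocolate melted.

(c)

(a) Not entailed — Bea melted the snow, not the river; the river belongs to the crossing event.
(b) Not entailed — dropping 'vigorously' under negation is not valid — the original leaves open that Bea crossed the river some other way.
(c) Entailed — the original entails any weakening of itself; this just drops 'at dusk', 'clumsily'.
(d) Not entailed — the snow is what melted, not the chocolate.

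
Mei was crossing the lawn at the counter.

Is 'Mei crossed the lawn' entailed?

'was crossing' is progressive; for an accomplishment like 'cross the lawn', it doesn't entail completion.

no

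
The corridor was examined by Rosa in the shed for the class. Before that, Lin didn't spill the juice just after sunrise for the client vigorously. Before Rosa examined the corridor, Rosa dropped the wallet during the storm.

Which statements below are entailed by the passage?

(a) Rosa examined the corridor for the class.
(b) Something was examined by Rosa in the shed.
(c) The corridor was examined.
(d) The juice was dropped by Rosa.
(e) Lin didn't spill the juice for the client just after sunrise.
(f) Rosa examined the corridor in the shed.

(a) Entailed — the original entails any weakening of itself; this just drops 'in the shed'.
(b) Entailed — every conjunct here is already in the original examining event.
(c) Entailed — dropping 'in the shed', 'for the class' and generalizing the agent leaves a sub-description the original still satisfies.
(d) Not entailed — Rosa dropped the wallet, not the juice; the juice belongs to the spilling event.
(e) Not entailed — dropping 'vigorously' under negation is not valid — the original leaves open that Lin spilled the juice some other way.
(f) Entailed — this follows by dropping conjuncts from the examining event's description.

(a), (b), (c), (f)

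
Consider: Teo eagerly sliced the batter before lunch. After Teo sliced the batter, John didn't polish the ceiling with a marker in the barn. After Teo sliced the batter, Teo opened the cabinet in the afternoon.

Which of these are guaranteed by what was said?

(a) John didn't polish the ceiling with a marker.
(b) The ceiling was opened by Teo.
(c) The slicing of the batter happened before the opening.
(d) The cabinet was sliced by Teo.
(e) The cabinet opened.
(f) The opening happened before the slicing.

(a) Not entailed — dropping 'in the barn' under negation is not valid — the original leaves open that John polished the ceiling some other way.
(b) Not entailed — Teo opened the cabinet, not the ceiling; the ceiling belongs to the polishing event.
(c) Entailed — the narrative places the slicing before the opening.
(d) Not entailed — Teo sliced the batter, not the cabinet; the cabinet belongs to the opening event.
(e) Entailed — 'Teo opened the cabinet' is causative; it entails the inchoative 'the cabinet opened'.
(f) Not entailed — the narrative places the slicing before the opening, not after.

(c), (e)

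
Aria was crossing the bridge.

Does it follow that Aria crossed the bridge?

no

'was crossing' is progressive; for an accomplishment like 'cross the bridge', it doesn't entail completion.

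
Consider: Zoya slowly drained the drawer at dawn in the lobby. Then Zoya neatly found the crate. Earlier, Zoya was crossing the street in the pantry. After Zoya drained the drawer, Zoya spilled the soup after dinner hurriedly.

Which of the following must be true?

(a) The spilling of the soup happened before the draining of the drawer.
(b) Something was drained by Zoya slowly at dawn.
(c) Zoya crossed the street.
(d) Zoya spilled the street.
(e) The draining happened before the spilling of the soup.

(a) Not entailed — the narrative places the draining before the spilling, not after.
(b) Entailed — dropping 'in the lobby' and generalizing the patient leaves a sub-description the original still satisfies.
(c) Not entailed — 'was crossing' is progressive on an accomplishment; it does not entail the completed 'crossed'.
(d) Not entailed — Zoya spilled the soup, not the street; the street belongs to the crossing event.
(e) Entailed — the narrative places the draining before the spilling.

(b), (e)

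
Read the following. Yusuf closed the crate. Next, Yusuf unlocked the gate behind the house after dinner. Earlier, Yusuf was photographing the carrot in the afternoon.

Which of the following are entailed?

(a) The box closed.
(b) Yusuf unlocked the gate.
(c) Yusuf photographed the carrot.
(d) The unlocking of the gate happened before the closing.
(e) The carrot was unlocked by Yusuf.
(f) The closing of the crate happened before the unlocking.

(b), (f)

(a) Not entailed — the crate is what closed, not the box.
(b) Entailed — every conjunct here is already in the original unlocking event.
(c) Not entailed — 'was photographing' is progressive on an accomplishment; it does not entail the completed 'photographed'.
(d) Not entailed — the narrative places the closing before the unlocking, not after.
(e) Not entailed — Yusuf unlocked the gate, not the carrot; the carrot belongs to the photographing event.
(f) Entailed — the narrative places the closing before the unlocking.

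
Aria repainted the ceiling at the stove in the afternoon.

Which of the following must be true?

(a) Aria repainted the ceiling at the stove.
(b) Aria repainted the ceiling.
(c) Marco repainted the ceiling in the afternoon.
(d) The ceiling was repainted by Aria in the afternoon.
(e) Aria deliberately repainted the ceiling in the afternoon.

(a), (b), (d)

(a) Entailed — the original entails any weakening of itself; this just drops 'in the afternoon'.
(b) Entailed — this follows by dropping conjuncts from the repainting event's description.
(c) Not entailed — the passage has Aria repainting the ceiling, not Marco.
(d) Entailed — the original entails any weakening of itself; this just drops 'at the stove'.
(e) Not entailed — 'deliberately' adds information not in the original event.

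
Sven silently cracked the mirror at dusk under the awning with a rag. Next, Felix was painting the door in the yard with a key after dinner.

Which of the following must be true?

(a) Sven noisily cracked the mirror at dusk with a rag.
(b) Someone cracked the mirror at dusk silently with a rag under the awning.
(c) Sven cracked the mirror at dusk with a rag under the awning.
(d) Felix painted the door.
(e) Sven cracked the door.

(b), (c)

(a) Not entailed — 'noisily' adds a manner not in (and inconsistent with) the original.
(b) Entailed — the original entails any weakening of itself; this just generalizes the agent.
(c) Entailed — dropping 'silently' leaves a sub-description the original still satisfies.
(d) Not entailed — 'was painting' is progressive on an accomplishment; it does not entail the completed 'painted'.
(e) Not entailed — Sven cracked the mirror, not the door; the door belongs to the painting event.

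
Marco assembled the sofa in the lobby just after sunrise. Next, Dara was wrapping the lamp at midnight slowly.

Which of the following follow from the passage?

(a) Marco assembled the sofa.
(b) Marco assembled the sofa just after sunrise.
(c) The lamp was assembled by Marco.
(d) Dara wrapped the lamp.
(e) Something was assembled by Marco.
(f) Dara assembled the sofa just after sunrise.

(a), (b), (e)

(a) Entailed — every conjunct here is already in the original assembling event.
(b) Entailed — every conjunct here is already in the original assembling event.
(c) Not entailed — Marco assembled the sofa, not the lamp; the lamp belongs to the wrapping event.
(d) Not entailed — 'was wrapping' is progressive on an accomplishment; it does not entail the completed 'wrapped'.
(e) Entailed — the original entails any weakening of itself; this just drops 'just after sunrise', 'in the lobby' and generalizes the patient.
(f) Not entailed — the passage has Marco assembling the sofa, not Dara.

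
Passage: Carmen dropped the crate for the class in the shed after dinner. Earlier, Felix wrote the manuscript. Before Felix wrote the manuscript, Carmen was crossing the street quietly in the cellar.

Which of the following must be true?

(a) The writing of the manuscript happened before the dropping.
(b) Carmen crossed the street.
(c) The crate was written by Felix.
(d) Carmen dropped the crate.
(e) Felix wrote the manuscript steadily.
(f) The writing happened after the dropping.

(a), (d)

(a) Entailed — the narrative places the writing before the dropping.
(b) Not entailed — 'was crossing' is progressive on an accomplishment; it does not entail the completed 'crossed'.
(c) Not entailed — Felix wrote the manuscript, not the crate; the crate belongs to the dropping event.
(d) Entailed — dropping 'for the class', 'after dinner', 'in the shed' leaves a sub-description the original still satisfies.
(e) Not entailed — 'steadily' adds information not in the original event.
(f) Not entailed — the narrative places the writing before the dropping, not after.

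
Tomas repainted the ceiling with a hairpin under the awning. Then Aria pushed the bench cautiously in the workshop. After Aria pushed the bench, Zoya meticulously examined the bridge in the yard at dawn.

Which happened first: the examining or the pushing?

The connectives place the pushing before the examining.

the pushing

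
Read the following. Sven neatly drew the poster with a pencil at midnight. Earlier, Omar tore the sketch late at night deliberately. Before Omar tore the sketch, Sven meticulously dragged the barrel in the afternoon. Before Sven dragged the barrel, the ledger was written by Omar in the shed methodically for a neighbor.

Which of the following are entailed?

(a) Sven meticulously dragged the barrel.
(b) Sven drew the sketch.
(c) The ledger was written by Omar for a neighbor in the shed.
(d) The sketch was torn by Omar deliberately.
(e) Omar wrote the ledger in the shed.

(a) Entailed — this follows by dropping conjuncts from the dragging event's description.
(b) Not entailed — Sven drew the poster, not the sketch; the sketch belongs to the tearing event.
(c) Entailed — dropping 'methodically' leaves a sub-description the original still satisfies.
(d) Entailed — dropping 'late at night' leaves a sub-description the original still satisfies.
(e) Entailed — dropping 'for a neighbor', 'methodically' leaves a sub-description the original still satisfies.

(a), (c), (d), (e)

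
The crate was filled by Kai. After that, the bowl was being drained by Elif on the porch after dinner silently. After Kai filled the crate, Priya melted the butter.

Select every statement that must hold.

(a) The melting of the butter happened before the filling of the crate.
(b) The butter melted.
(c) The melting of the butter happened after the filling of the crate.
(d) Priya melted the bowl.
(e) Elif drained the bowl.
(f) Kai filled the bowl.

(a) Not entailed — the narrative places the filling before the melting, not after.
(b) Entailed — 'Priya melted the butter' is causative; it entails the inchoative 'the butter melted'.
(c) Entailed — the narrative places the filling before the melting.
(d) Not entailed — Priya melted the butter, not the bowl; the bowl belongs to the draining event.
(e) Not entailed — 'was draining' is progressive on an accomplishment; it does not entail the completed 'drained'.
(f) Not entailed — Kai filled the crate, not the bowl; the bowl belongs to the draining event.

(b), (c)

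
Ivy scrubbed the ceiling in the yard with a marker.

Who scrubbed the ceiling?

'Ivy' marks the agent of the scrubbing event.

Ivy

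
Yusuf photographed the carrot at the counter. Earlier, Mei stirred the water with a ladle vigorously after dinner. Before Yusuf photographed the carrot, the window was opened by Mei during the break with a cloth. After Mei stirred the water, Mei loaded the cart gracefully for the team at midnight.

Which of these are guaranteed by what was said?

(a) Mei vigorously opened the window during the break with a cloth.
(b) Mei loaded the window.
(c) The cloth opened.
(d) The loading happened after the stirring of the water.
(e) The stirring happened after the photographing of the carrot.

(d)

(a) Not entailed — 'vigorously' adds information not in the original event.
(b) Not entailed — Mei loaded the cart, not the window; the window belongs to the opening event.
(c) Not entailed — the window is what opened, not the cloth.
(d) Entailed — the narrative places the stirring before the loading.
(e) Not entailed — the narrative places the stirring before the photographing, not after.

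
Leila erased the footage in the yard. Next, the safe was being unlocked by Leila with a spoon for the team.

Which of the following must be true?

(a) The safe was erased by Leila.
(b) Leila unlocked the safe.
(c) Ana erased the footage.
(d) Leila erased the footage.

(d)

(a) Not entailed — Leila erased the footage, not the safe; the safe belongs to the unlocking event.
(b) Not entailed — 'was unlocking' is progressive on an accomplishment; it does not entail the completed 'unlocked'.
(c) Not entailed — the passage has Leila erasing the footage, not Ana.
(d) Entailed — every conjunct here is already in the original erasing event.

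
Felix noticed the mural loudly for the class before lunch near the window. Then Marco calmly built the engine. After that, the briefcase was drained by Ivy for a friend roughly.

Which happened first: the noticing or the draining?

the noticing

The connectives place the noticing before the draining.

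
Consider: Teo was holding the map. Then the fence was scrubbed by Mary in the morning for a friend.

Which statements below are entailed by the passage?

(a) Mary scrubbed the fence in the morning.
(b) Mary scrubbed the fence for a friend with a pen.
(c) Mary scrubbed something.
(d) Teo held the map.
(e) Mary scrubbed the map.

(a) Entailed — the original entails any weakening of itself; this just drops 'for a friend'.
(b) Not entailed — 'with a pen' adds information not in the original event.
(c) Entailed — the original entails any weakening of itself; this just drops 'for a friend', 'in the morning' and generalizes the patient.
(d) Entailed — 'hold' is an activity; 'was holding' entails that some holding happened, so 'held' holds.
(e) Not entailed — Mary scrubbed the fence, not the map; the map belongs to the holding event.

(a), (c), (d)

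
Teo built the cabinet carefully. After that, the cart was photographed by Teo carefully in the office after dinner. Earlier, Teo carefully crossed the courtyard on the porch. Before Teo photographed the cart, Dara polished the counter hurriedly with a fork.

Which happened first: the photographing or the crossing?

The connectives place the crossing before the photographing.

the crossing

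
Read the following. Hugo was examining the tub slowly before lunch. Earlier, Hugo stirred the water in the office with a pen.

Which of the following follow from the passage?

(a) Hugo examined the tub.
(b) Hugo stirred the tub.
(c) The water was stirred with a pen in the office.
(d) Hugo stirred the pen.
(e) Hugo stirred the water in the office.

(a), (c), (e)

(a) Entailed — 'examine' is an activity; 'was examining' entails that some examining happened, so 'examined' holds.
(b) Not entailed — Hugo stirred the water, not the tub; the tub belongs to the examining event.
(c) Entailed — generalizing the agent leaves a sub-description the original still satisfies.
(d) Not entailed — the pen is the instrument, not what was stirred.
(e) Entailed — dropping 'with a pen' leaves a sub-description the original still satisfies.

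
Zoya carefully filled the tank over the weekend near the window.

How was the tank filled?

carefully

'carefully' marks the manner of the filling event.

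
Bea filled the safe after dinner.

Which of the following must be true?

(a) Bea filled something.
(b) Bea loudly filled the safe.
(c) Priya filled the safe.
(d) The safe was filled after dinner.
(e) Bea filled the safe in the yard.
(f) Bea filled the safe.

(a) Entailed — the original entails any weakening of itself; this just drops 'after dinner' and generalizes the patient.
(b) Not entailed — 'loudly' adds information not in the original event.
(c) Not entailed — the passage has Bea filling the safe, not Priya.
(d) Entailed — generalizing the agent leaves a sub-description the original still satisfies.
(e) Not entailed — 'in the yard' adds information not in the original event.
(f) Entailed — this follows by dropping conjuncts from the filling event's description.

(a), (d), (f)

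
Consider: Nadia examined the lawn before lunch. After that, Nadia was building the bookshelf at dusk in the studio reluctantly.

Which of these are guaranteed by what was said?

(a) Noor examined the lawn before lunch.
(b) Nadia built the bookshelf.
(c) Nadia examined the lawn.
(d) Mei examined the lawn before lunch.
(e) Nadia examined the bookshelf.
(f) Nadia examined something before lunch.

(c), (f)

(a) Not entailed — the passage has Nadia examining the lawn, not Noor.
(b) Not entailed — 'was building' is progressive on an accomplishment; it does not entail the completed 'built'.
(c) Entailed — this follows by dropping conjuncts from the examining event's description.
(d) Not entailed — the passage has Nadia examining the lawn, not Mei.
(e) Not entailed — Nadia examined the lawn, not the bookshelf; the bookshelf belongs to the building event.
(f) Entailed — every conjunct here is already in the original examining event.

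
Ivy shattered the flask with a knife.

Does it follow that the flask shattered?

yes

'Ivy shattered the flask' is the causative; it entails the inchoative 'the flask shattered'.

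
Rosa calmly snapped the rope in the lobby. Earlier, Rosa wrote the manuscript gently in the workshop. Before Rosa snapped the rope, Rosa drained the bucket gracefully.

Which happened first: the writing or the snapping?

The connectives place the writing before the snapping.

the writing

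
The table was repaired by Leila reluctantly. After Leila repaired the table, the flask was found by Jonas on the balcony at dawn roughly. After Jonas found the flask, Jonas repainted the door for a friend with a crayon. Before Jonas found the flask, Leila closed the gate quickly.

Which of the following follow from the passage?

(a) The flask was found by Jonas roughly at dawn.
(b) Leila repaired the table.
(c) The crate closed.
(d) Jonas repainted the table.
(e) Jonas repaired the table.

(a), (b)

(a) Entailed — every conjunct here is already in the original finding event.
(b) Entailed — this follows by dropping conjuncts from the repairing event's description.
(c) Not entailed — the gate is what closed, not the crate.
(d) Not entailed — Jonas repainted the door, not the table; the table belongs to the repairing event.
(e) Not entailed — the passage has Leila repairing the table, not Jonas.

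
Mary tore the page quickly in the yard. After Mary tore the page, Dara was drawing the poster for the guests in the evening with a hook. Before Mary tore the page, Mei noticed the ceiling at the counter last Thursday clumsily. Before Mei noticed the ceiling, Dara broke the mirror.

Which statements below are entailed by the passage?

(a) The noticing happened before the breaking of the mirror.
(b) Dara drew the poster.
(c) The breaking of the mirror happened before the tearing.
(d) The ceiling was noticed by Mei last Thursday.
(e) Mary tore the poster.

(c), (d)

(a) Not entailed — the narrative places the breaking before the noticing, not after.
(b) Not entailed — 'was drawing' is progressive on an accomplishment; it does not entail the completed 'drew'.
(c) Entailed — the narrative places the breaking before the tearing.
(d) Entailed — every conjunct here is already in the original noticing event.
(e) Not entailed — Mary tore the page, not the poster; the poster belongs to the drawing event.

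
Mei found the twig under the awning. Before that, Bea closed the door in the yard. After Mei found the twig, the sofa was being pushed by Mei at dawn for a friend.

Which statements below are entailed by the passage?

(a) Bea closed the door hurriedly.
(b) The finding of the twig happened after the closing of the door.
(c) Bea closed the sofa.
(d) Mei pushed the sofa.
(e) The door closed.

(a) Not entailed — 'hurriedly' adds information not in the original event.
(b) Entailed — the narrative places the closing before the finding.
(c) Not entailed — Bea closed the door, not the sofa; the sofa belongs to the pushing event.
(d) Entailed — 'push' is an activity; 'was pushing' entails that some pushing happened, so 'pushed' holds.
(e) Entailed — 'Bea closed the door' is causative; it entails the inchoative 'the door closed'.

(b), (d), (e)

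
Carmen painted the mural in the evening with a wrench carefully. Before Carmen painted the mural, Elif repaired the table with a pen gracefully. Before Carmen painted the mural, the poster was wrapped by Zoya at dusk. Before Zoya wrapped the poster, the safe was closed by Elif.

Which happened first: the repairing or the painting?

the repairing

The connectives place the repairing before the painting.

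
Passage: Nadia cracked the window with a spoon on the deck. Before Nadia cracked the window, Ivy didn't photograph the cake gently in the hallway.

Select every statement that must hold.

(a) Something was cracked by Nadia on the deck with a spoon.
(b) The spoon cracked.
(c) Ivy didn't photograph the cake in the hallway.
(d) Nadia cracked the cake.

(a) Entailed — generalizing the patient leaves a sub-description the original still satisfies.
(b) Not entailed — the window is what cracked, not the spoon.
(c) Not entailed — dropping 'gently' under negation is not valid — the original leaves open that Ivy photographed the cake some other way.
(d) Not entailed — Nadia cracked the window, not the cake; the cake belongs to the photographing event.

(a)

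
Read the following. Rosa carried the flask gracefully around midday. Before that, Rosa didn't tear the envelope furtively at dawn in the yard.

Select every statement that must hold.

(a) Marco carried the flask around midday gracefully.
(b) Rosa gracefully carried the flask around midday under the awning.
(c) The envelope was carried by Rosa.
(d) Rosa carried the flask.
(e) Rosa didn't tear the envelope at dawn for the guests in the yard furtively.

(a) Not entailed — the passage has Rosa carrying the flask, not Marco.
(b) Not entailed — 'under the awning' adds information not in the original event.
(c) Not entailed — Rosa carried the flask, not the envelope; the envelope belongs to the tearing event.
(d) Entailed — this follows by dropping conjuncts from the carrying event's description.
(e) Entailed — under negation, adding a further restriction is entailed: if no such tearing event occurred, none occurred for the guests either.

(d), (e)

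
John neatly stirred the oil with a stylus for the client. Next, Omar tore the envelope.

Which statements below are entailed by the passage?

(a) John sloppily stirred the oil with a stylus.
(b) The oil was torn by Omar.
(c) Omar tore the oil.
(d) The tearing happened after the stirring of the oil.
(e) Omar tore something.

(a) Not entailed — 'sloppily' adds a manner not in (and inconsistent with) the original.
(b) Not entailed — Omar tore the envelope, not the oil; the oil belongs to the stirring event.
(c) Not entailed — Omar tore the envelope, not the oil; the oil belongs to the stirring event.
(d) Entailed — the narrative places the stirring before the tearing.
(e) Entailed — the original entails any weakening of itself; this just generalizes the patient.

(d), (e)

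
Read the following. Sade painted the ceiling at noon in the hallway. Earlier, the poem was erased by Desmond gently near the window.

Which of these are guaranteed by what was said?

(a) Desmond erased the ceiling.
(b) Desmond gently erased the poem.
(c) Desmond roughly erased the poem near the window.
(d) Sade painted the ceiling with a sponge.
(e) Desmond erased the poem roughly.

(b)

(a) Not entailed — Desmond erased the poem, not the ceiling; the ceiling belongs to the painting event.
(b) Entailed — dropping 'near the window' leaves a sub-description the original still satisfies.
(c) Not entailed — 'roughly' adds a manner not in (and inconsistent with) the original.
(d) Not entailed — 'with a sponge' adds information not in the original event.
(e) Not entailed — 'roughly' adds a manner not in (and inconsistent with) the original.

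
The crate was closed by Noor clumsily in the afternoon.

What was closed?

the crate

'the crate' marks the patient of the closing event.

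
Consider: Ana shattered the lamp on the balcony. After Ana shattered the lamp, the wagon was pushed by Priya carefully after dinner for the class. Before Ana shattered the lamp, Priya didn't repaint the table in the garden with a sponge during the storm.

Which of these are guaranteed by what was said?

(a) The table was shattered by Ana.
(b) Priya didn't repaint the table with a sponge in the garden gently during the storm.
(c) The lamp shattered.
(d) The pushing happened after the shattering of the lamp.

(b), (c), (d)

(a) Not entailed — Ana shattered the lamp, not the table; the table belongs to the repainting event.
(b) Entailed — under negation, adding a further restriction is entailed: if no such repainting event occurred, none occurred gently either.
(c) Entailed — 'Ana shattered the lamp' is causative; it entails the inchoative 'the lamp shattered'.
(d) Entailed — the narrative places the shattering before the pushing.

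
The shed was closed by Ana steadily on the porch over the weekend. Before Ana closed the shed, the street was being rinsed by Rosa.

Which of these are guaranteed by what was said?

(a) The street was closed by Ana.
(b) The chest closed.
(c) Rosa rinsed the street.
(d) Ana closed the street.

(c)

(a) Not entailed — Ana closed the shed, not the street; the street belongs to the rinsing event.
(b) Not entailed — the shed is what closed, not the chest.
(c) Entailed — 'rinse' is an activity; 'was rinsing' entails that some rinsing happened, so 'rinsed' holds.
(d) Not entailed — Ana closed the shed, not the street; the street belongs to the rinsing event.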